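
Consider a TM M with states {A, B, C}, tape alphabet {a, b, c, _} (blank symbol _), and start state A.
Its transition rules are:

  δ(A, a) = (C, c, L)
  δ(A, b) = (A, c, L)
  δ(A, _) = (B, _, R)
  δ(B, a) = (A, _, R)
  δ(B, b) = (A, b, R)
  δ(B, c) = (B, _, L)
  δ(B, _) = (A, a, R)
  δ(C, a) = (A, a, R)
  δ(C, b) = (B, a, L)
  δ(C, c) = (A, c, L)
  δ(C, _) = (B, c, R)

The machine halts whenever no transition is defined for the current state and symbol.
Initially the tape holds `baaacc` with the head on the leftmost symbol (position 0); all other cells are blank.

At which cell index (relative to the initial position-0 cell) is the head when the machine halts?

3

A | _[b]aaacc   read b → write c, move L, go to A
A | [_]caaacc   read _ → write _, move R, go to B
B | _[c]aaacc   read c → write _, move L, go to B
B | [_]_aaacc   read _ → write a, move R, go to A
A | a[_]aaacc   read _ → write _, move R, go to B
B | a_[a]aacc   read a → write _, move R, go to A
A | a__[a]acc   read a → write c, move L, go to C
C | a_[_]cacc   read _ → write c, move R, go to B
B | a_c[c]acc   read c → write _, move L, go to B
B | a_[c]_acc   read c → write _, move L, go to B
B | a[_]__acc   read _ → write a, move R, go to A
A | aa[_]_acc   read _ → write _, move R, go to B
B | aa_[_]acc   read _ → write a, move R, go to A
A | aa_a[a]cc   read a → write c, move L, go to C
C | aa_[a]ccc   read a → write a, move R, go to A
A | aa_a[c]cc
At halt the head is at cell 3.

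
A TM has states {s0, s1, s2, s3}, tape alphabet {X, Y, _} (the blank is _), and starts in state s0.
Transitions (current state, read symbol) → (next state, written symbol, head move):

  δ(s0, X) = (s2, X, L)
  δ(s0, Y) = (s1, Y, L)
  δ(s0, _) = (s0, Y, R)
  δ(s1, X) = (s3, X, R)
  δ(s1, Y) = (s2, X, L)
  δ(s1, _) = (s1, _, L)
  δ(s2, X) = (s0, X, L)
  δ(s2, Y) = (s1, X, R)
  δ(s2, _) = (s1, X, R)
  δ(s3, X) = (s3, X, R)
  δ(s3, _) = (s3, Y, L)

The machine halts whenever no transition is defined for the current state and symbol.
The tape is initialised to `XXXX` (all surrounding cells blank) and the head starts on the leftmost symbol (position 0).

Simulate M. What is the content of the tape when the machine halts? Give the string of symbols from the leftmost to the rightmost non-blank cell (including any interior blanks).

state=s0 head=0 tape=_[X]XXX_   (s0,X)→(s2,X,L)
state=s2 head=-1 tape=[_]XXXX_   (s2,_)→(s1,X,R)
state=s1 head=0 tape=X[X]XXX_   (s1,X)→(s3,X,R)
state=s3 head=1 tape=XX[X]XX_   (s3,X)→(s3,X,R)
state=s3 head=2 tape=XXX[X]X_   (s3,X)→(s3,X,R)
state=s3 head=3 tape=XXXX[X]_   (s3,X)→(s3,X,R)
state=s3 head=4 tape=XXXXX[_]   (s3,_)→(s3,Y,L)
state=s3 head=3 tape=XXXX[X]Y   (s3,X)→(s3,X,R)
state=s3 head=4 tape=XXXXX[Y]
The non-blank tape span at halt is XXXXXY.

XXXXXY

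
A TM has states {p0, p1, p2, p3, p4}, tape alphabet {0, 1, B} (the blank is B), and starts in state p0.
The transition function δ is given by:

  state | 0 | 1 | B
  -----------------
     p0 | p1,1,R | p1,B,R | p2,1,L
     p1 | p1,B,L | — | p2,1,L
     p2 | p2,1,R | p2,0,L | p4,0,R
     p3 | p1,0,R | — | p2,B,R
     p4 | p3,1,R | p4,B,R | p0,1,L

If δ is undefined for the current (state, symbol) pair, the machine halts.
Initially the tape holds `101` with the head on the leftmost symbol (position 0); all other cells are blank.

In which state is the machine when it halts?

state=p0 head=0 tape=BB[1]01   (p0,1)→(p1,B,R)
state=p1 head=1 tape=BBB[0]1   (p1,0)→(p1,B,L)
state=p1 head=0 tape=BB[B]B1   (p1,B)→(p2,1,L)
state=p2 head=-1 tape=B[B]1B1   (p2,B)→(p4,0,R)
state=p4 head=0 tape=B0[1]B1   (p4,1)→(p4,B,R)
state=p4 head=1 tape=B0B[B]1   (p4,B)→(p0,1,L)
state=p0 head=0 tape=B0[B]11   (p0,B)→(p2,1,L)
state=p2 head=-1 tape=B[0]111   (p2,0)→(p2,1,R)
state=p2 head=0 tape=B1[1]11   (p2,1)→(p2,0,L)
state=p2 head=-1 tape=B[1]011   (p2,1)→(p2,0,L)
state=p2 head=-2 tape=[B]0011   (p2,B)→(p4,0,R)
state=p4 head=-1 tape=0[0]011   (p4,0)→(p3,1,R)
state=p3 head=0 tape=01[0]11   (p3,0)→(p1,0,R)
state=p1 head=1 tape=010[1]1
No transition is defined for (p1, 1); M halts in state p1.

p1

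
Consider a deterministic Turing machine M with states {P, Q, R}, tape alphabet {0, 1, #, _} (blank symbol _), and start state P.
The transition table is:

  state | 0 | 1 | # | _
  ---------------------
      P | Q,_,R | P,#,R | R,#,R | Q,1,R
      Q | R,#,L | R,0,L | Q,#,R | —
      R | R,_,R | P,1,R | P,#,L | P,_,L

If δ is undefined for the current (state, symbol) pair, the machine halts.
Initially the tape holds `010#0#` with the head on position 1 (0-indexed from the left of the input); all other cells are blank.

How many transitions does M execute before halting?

9

P | 0[1]0#0#_   read 1 → write #, move R, go to P
P | 0#[0]#0#_   read 0 → write _, move R, go to Q
Q | 0#_[#]0#_   read # → write #, move R, go to Q
Q | 0#_#[0]#_   read 0 → write #, move L, go to R
R | 0#_[#]##_   read # → write #, move L, go to P
P | 0#[_]###_   read _ → write 1, move R, go to Q
Q | 0#1[#]##_   read # → write #, move R, go to Q
Q | 0#1#[#]#_   read # → write #, move R, go to Q
Q | 0#1##[#]_   read # → write #, move R, go to Q
Q | 0#1###[_]
M halts after 9 transitions.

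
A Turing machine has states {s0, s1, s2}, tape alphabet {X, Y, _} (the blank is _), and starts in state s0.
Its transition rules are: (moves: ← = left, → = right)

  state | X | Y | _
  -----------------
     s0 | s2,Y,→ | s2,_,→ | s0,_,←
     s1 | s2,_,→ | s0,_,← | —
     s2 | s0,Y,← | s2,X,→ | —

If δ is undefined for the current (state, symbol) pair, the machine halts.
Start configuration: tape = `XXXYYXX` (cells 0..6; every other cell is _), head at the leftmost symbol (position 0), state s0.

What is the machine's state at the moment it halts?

s2

s0 | [X]XXYYXX_   read X → write Y, move →, go to s2
s2 | Y[X]XYYXX_   read X → write Y, move ←, go to s0
s0 | [Y]YXYYXX_   read Y → write _, move →, go to s2
s2 | _[Y]XYYXX_   read Y → write X, move →, go to s2
s2 | _X[X]YYXX_   read X → write Y, move ←, go to s0
s0 | _[X]YYYXX_   read X → write Y, move →, go to s2
s2 | _Y[Y]YYXX_   read Y → write X, move →, go to s2
s2 | _YX[Y]YXX_   read Y → write X, move →, go to s2
s2 | _YXX[Y]XX_   read Y → write X, move →, go to s2
s2 | _YXXX[X]X_   read X → write Y, move ←, go to s0
s0 | _YXX[X]YX_   read X → write Y, move →, go to s2
s2 | _YXXY[Y]X_   read Y → write X, move →, go to s2
s2 | _YXXYX[X]_   read X → write Y, move ←, go to s0
s0 | _YXXY[X]Y_   read X → write Y, move →, go to s2
s2 | _YXXYY[Y]_   read Y → write X, move →, go to s2
s2 | _YXXYYX[_]
No transition is defined for (s2, _); M halts in state s2.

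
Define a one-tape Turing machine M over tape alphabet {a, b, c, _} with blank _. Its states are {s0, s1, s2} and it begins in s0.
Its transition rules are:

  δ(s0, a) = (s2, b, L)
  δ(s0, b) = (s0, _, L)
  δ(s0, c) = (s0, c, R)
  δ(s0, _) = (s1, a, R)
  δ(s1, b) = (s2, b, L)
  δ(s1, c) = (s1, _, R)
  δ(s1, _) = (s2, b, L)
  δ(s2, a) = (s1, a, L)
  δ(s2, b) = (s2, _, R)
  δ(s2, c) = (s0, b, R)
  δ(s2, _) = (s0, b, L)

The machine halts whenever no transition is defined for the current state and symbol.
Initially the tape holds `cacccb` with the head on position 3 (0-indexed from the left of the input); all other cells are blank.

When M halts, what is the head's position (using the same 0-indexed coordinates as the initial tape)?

state=s0 head=3 tape=cac[c]cb_   (s0,c)→(s0,c,R)
state=s0 head=4 tape=cacc[c]b_   (s0,c)→(s0,c,R)
state=s0 head=5 tape=caccc[b]_   (s0,b)→(s0,_,L)
state=s0 head=4 tape=cacc[c]__   (s0,c)→(s0,c,R)
state=s0 head=5 tape=caccc[_]_   (s0,_)→(s1,a,R)
state=s1 head=6 tape=caccca[_]   (s1,_)→(s2,b,L)
state=s2 head=5 tape=caccc[a]b   (s2,a)→(s1,a,L)
state=s1 head=4 tape=cacc[c]ab   (s1,c)→(s1,_,R)
state=s1 head=5 tape=cacc_[a]b
At halt the head is at cell 5.

5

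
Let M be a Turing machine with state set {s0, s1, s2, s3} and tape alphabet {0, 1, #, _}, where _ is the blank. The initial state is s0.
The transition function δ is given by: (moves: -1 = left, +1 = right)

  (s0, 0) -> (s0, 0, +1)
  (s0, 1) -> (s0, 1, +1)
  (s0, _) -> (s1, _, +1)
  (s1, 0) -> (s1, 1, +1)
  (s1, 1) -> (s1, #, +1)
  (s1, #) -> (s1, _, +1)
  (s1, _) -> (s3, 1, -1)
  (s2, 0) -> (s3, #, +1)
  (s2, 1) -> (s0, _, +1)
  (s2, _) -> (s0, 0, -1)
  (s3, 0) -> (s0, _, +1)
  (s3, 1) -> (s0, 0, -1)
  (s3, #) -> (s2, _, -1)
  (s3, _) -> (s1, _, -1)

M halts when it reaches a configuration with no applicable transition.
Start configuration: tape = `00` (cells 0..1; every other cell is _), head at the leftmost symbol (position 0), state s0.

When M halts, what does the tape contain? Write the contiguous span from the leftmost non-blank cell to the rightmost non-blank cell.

00__#_1

s0 | [0]0_____   read 0 → write 0, move +1, go to s0
s0 | 0[0]_____   read 0 → write 0, move +1, go to s0
s0 | 00[_]____   read _ → write _, move +1, go to s1
s1 | 00_[_]___   read _ → write 1, move -1, go to s3
s3 | 00[_]1___   read _ → write _, move -1, go to s1
s1 | 0[0]_1___   read 0 → write 1, move +1, go to s1
s1 | 01[_]1___   read _ → write 1, move -1, go to s3
s3 | 0[1]11___   read 1 → write 0, move -1, go to s0
s0 | [0]011___   read 0 → write 0, move +1, go to s0
s0 | 0[0]11___   read 0 → write 0, move +1, go to s0
s0 | 00[1]1___   read 1 → write 1, move +1, go to s0
s0 | 001[1]___   read 1 → write 1, move +1, go to s0
s0 | 0011[_]__   read _ → write _, move +1, go to s1
s1 | 0011_[_]_   read _ → write 1, move -1, go to s3
s3 | 0011[_]1_   read _ → write _, move -1, go to s1
s1 | 001[1]_1_   read 1 → write #, move +1, go to s1
s1 | 001#[_]1_   read _ → write 1, move -1, go to s3
s3 | 001[#]11_   read # → write _, move -1, go to s2
s2 | 00[1]_11_   read 1 → write _, move +1, go to s0
s0 | 00_[_]11_   read _ → write _, move +1, go to s1
s1 | 00__[1]1_   read 1 → write #, move +1, go to s1
s1 | 00__#[1]_   read 1 → write #, move +1, go to s1
s1 | 00__##[_]   read _ → write 1, move -1, go to s3
s3 | 00__#[#]1   read # → write _, move -1, go to s2
s2 | 00__[#]_1
The non-blank tape span at halt is 00__#_1.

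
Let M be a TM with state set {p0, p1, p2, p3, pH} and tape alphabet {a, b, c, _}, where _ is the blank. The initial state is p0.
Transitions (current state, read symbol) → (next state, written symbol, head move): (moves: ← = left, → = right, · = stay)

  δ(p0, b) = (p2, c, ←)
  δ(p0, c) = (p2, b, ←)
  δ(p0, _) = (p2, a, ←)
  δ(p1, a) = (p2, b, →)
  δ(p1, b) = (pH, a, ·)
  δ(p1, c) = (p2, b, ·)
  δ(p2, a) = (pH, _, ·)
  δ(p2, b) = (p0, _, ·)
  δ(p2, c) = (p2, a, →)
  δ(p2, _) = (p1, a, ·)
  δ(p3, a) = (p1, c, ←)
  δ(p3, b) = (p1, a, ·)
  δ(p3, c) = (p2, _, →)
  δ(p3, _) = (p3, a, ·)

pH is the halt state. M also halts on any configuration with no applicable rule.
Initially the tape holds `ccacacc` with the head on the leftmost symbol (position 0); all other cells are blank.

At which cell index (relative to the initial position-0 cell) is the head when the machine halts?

-1

p0 | __[c]cacacc   read c → write b, move ←, go to p2
p2 | _[_]bcacacc   read _ → write a, move ·, go to p1
p1 | _[a]bcacacc   read a → write b, move →, go to p2
p2 | _b[b]cacacc   read b → write _, move ·, go to p0
p0 | _b[_]cacacc   read _ → write a, move ←, go to p2
p2 | _[b]acacacc   read b → write _, move ·, go to p0
p0 | _[_]acacacc   read _ → write a, move ←, go to p2
p2 | [_]aacacacc   read _ → write a, move ·, go to p1
p1 | [a]aacacacc   read a → write b, move →, go to p2
p2 | b[a]acacacc   read a → write _, move ·, go to pH
pH | b[_]acacacc
At halt the head is at cell -1.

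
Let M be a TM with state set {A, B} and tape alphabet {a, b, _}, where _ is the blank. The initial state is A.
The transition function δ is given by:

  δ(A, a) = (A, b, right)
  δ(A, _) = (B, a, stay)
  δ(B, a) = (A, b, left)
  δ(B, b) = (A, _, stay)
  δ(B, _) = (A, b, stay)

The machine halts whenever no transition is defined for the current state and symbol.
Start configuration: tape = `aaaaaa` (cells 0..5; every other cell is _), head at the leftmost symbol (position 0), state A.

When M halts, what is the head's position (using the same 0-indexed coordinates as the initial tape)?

state=A head=0 tape=[a]aaaaa_   (A,a)→(A,b,right)
state=A head=1 tape=b[a]aaaa_   (A,a)→(A,b,right)
state=A head=2 tape=bb[a]aaa_   (A,a)→(A,b,right)
state=A head=3 tape=bbb[a]aa_   (A,a)→(A,b,right)
state=A head=4 tape=bbbb[a]a_   (A,a)→(A,b,right)
state=A head=5 tape=bbbbb[a]_   (A,a)→(A,b,right)
state=A head=6 tape=bbbbbb[_]   (A,_)→(B,a,stay)
state=B head=6 tape=bbbbbb[a]   (B,a)→(A,b,left)
state=A head=5 tape=bbbbb[b]b
At halt the head is at cell 5.

5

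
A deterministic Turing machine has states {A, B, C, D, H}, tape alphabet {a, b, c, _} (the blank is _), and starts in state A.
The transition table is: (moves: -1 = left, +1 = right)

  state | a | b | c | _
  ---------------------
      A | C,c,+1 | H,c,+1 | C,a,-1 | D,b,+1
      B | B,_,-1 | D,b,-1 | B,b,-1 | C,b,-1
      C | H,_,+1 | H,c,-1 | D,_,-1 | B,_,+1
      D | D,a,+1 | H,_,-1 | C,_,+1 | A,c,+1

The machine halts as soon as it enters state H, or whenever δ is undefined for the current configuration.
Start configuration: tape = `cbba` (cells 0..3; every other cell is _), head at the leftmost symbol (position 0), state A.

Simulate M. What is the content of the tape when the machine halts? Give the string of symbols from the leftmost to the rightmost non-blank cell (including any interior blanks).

state=A head=0 tape=__[c]bba   (A,c)→(C,a,-1)
state=C head=-1 tape=_[_]abba   (C,_)→(B,_,+1)
state=B head=0 tape=__[a]bba   (B,a)→(B,_,-1)
state=B head=-1 tape=_[_]_bba   (B,_)→(C,b,-1)
state=C head=-2 tape=[_]b_bba   (C,_)→(B,_,+1)
state=B head=-1 tape=_[b]_bba   (B,b)→(D,b,-1)
state=D head=-2 tape=[_]b_bba   (D,_)→(A,c,+1)
state=A head=-1 tape=c[b]_bba   (A,b)→(H,c,+1)
state=H head=0 tape=cc[_]bba
The non-blank tape span at halt is cc_bba.

cc_bba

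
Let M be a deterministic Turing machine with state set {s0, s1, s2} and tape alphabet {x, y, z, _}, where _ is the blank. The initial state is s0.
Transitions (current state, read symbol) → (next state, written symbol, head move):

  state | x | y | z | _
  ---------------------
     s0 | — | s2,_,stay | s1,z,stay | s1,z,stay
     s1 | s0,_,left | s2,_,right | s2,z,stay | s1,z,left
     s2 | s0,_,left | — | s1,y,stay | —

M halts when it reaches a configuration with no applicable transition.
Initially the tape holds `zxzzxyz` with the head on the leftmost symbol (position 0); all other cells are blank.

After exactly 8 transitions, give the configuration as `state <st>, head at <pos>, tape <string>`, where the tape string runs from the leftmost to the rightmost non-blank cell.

state s1, head at 0, tape y_zzxyz

state=s0 head=0 tape=[z]xzzxyz   (s0,z)→(s1,z,stay)
state=s1 head=0 tape=[z]xzzxyz   (s1,z)→(s2,z,stay)
state=s2 head=0 tape=[z]xzzxyz   (s2,z)→(s1,y,stay)
state=s1 head=0 tape=[y]xzzxyz   (s1,y)→(s2,_,right)
state=s2 head=1 tape=_[x]zzxyz   (s2,x)→(s0,_,left)
state=s0 head=0 tape=[_]_zzxyz   (s0,_)→(s1,z,stay)
state=s1 head=0 tape=[z]_zzxyz   (s1,z)→(s2,z,stay)
state=s2 head=0 tape=[z]_zzxyz   (s2,z)→(s1,y,stay)
state=s1 head=0 tape=[y]_zzxyz
After 8 steps: state s1, head at 0, tape y_zzxyz.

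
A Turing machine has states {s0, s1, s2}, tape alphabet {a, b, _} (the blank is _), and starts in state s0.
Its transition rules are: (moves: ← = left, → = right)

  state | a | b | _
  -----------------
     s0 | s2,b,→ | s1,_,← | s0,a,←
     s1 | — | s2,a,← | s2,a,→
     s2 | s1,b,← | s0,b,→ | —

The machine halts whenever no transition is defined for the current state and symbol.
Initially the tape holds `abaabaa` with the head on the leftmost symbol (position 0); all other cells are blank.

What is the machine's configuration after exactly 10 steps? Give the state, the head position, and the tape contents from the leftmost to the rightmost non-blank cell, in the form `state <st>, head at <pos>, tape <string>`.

state s2, head at 2, tape bbba_aa

state=s0 head=0 tape=[a]baabaa   (s0,a)→(s2,b,→)
state=s2 head=1 tape=b[b]aabaa   (s2,b)→(s0,b,→)
state=s0 head=2 tape=bb[a]abaa   (s0,a)→(s2,b,→)
state=s2 head=3 tape=bbb[a]baa   (s2,a)→(s1,b,←)
state=s1 head=2 tape=bb[b]bbaa   (s1,b)→(s2,a,←)
state=s2 head=1 tape=b[b]abbaa   (s2,b)→(s0,b,→)
state=s0 head=2 tape=bb[a]bbaa   (s0,a)→(s2,b,→)
state=s2 head=3 tape=bbb[b]baa   (s2,b)→(s0,b,→)
state=s0 head=4 tape=bbbb[b]aa   (s0,b)→(s1,_,←)
state=s1 head=3 tape=bbb[b]_aa   (s1,b)→(s2,a,←)
state=s2 head=2 tape=bb[b]a_aa
After 10 steps: state s2, head at 2, tape bbba_aa.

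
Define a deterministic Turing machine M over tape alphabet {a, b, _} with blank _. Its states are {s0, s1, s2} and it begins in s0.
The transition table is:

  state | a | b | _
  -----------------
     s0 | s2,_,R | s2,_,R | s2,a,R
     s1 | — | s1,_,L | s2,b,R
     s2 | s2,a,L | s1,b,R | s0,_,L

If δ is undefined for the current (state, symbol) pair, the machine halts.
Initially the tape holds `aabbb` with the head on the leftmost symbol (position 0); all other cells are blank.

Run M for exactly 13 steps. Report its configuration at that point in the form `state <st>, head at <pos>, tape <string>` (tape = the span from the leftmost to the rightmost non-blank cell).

s0 | _[a]abbb   read a → write _, move R, go to s2
s2 | __[a]bbb   read a → write a, move L, go to s2
s2 | _[_]abbb   read _ → write _, move L, go to s0
s0 | [_]_abbb   read _ → write a, move R, go to s2
s2 | a[_]abbb   read _ → write _, move L, go to s0
s0 | [a]_abbb   read a → write _, move R, go to s2
s2 | _[_]abbb   read _ → write _, move L, go to s0
s0 | [_]_abbb   read _ → write a, move R, go to s2
s2 | a[_]abbb   read _ → write _, move L, go to s0
s0 | [a]_abbb   read a → write _, move R, go to s2
s2 | _[_]abbb   read _ → write _, move L, go to s0
s0 | [_]_abbb   read _ → write a, move R, go to s2
s2 | a[_]abbb   read _ → write _, move L, go to s0
s0 | [a]_abbb
After 13 steps: state s0, head at -1, tape a_abbb.

state s0, head at -1, tape a_abbb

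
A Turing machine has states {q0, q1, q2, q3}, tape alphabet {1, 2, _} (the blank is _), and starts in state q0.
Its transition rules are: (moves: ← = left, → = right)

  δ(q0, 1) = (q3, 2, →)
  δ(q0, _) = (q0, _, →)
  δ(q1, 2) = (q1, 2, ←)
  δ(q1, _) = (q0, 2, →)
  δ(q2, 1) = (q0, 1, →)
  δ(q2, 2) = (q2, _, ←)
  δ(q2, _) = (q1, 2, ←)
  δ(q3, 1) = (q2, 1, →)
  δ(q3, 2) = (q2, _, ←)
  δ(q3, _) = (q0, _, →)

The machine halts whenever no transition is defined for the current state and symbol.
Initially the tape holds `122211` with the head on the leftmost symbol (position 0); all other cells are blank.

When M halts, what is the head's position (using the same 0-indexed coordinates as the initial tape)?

-1

state=q0 head=0 tape=__[1]22211   (q0,1)→(q3,2,→)
state=q3 head=1 tape=__2[2]2211   (q3,2)→(q2,_,←)
state=q2 head=0 tape=__[2]_2211   (q2,2)→(q2,_,←)
state=q2 head=-1 tape=_[_]__2211   (q2,_)→(q1,2,←)
state=q1 head=-2 tape=[_]2__2211   (q1,_)→(q0,2,→)
state=q0 head=-1 tape=2[2]__2211
At halt the head is at cell -1.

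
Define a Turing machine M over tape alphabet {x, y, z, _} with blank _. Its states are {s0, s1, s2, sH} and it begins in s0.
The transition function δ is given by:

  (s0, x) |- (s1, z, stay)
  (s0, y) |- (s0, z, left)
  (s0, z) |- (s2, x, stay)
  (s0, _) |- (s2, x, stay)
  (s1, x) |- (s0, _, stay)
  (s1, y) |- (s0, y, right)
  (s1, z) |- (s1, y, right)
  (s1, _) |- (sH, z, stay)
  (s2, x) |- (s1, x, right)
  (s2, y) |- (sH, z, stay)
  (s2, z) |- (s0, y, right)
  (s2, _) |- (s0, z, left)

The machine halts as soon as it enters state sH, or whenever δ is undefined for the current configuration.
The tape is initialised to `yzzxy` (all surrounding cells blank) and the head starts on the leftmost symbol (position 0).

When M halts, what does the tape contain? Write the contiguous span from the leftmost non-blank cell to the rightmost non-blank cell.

xyyyxyxz

state=s0 head=0 tape=_[y]zzxy__   (s0,y)→(s0,z,left)
state=s0 head=-1 tape=[_]zzzxy__   (s0,_)→(s2,x,stay)
state=s2 head=-1 tape=[x]zzzxy__   (s2,x)→(s1,x,right)
state=s1 head=0 tape=x[z]zzxy__   (s1,z)→(s1,y,right)
state=s1 head=1 tape=xy[z]zxy__   (s1,z)→(s1,y,right)
state=s1 head=2 tape=xyy[z]xy__   (s1,z)→(s1,y,right)
state=s1 head=3 tape=xyyy[x]y__   (s1,x)→(s0,_,stay)
state=s0 head=3 tape=xyyy[_]y__   (s0,_)→(s2,x,stay)
state=s2 head=3 tape=xyyy[x]y__   (s2,x)→(s1,x,right)
state=s1 head=4 tape=xyyyx[y]__   (s1,y)→(s0,y,right)
state=s0 head=5 tape=xyyyxy[_]_   (s0,_)→(s2,x,stay)
state=s2 head=5 tape=xyyyxy[x]_   (s2,x)→(s1,x,right)
state=s1 head=6 tape=xyyyxyx[_]   (s1,_)→(sH,z,stay)
state=sH head=6 tape=xyyyxyx[z]
The non-blank tape span at halt is xyyyxyxz.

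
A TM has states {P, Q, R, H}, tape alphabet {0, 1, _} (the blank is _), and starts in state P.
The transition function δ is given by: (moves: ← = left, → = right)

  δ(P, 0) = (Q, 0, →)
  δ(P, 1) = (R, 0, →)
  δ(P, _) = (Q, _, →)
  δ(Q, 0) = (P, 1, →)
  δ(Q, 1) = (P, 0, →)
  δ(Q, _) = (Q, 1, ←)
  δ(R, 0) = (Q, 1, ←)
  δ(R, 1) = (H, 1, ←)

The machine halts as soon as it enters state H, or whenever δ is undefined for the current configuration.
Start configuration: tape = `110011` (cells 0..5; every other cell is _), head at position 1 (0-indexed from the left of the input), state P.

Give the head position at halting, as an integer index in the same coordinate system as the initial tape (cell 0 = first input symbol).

P | 1[1]0011   read 1 → write 0, move →, go to R
R | 10[0]011   read 0 → write 1, move ←, go to Q
Q | 1[0]1011   read 0 → write 1, move →, go to P
P | 11[1]011   read 1 → write 0, move →, go to R
R | 110[0]11   read 0 → write 1, move ←, go to Q
Q | 11[0]111   read 0 → write 1, move →, go to P
P | 111[1]11   read 1 → write 0, move →, go to R
R | 1110[1]1   read 1 → write 1, move ←, go to H
H | 111[0]11
At halt the head is at cell 3.

3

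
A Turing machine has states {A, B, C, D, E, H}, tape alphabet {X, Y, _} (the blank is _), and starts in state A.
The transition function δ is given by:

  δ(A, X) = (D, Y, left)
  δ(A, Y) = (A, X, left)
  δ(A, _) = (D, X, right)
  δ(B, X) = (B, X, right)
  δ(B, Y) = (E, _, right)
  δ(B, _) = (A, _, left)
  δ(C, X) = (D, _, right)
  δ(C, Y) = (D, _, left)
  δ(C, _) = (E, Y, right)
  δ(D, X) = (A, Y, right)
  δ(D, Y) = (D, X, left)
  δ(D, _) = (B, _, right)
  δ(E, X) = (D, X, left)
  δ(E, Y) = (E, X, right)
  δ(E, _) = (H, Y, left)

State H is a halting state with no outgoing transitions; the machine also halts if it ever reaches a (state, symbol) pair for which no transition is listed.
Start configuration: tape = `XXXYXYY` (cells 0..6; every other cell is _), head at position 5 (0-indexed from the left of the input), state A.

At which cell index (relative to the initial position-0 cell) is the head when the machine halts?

state=A head=5 tape=_XXXYX[Y]Y_   (A,Y)→(A,X,left)
state=A head=4 tape=_XXXY[X]XY_   (A,X)→(D,Y,left)
state=D head=3 tape=_XXX[Y]YXY_   (D,Y)→(D,X,left)
state=D head=2 tape=_XX[X]XYXY_   (D,X)→(A,Y,right)
state=A head=3 tape=_XXY[X]YXY_   (A,X)→(D,Y,left)
state=D head=2 tape=_XX[Y]YYXY_   (D,Y)→(D,X,left)
state=D head=1 tape=_X[X]XYYXY_   (D,X)→(A,Y,right)
state=A head=2 tape=_XY[X]YYXY_   (A,X)→(D,Y,left)
state=D head=1 tape=_X[Y]YYYXY_   (D,Y)→(D,X,left)
state=D head=0 tape=_[X]XYYYXY_   (D,X)→(A,Y,right)
state=A head=1 tape=_Y[X]YYYXY_   (A,X)→(D,Y,left)
state=D head=0 tape=_[Y]YYYYXY_   (D,Y)→(D,X,left)
state=D head=-1 tape=[_]XYYYYXY_   (D,_)→(B,_,right)
state=B head=0 tape=_[X]YYYYXY_   (B,X)→(B,X,right)
state=B head=1 tape=_X[Y]YYYXY_   (B,Y)→(E,_,right)
state=E head=2 tape=_X_[Y]YYXY_   (E,Y)→(E,X,right)
state=E head=3 tape=_X_X[Y]YXY_   (E,Y)→(E,X,right)
state=E head=4 tape=_X_XX[Y]XY_   (E,Y)→(E,X,right)
state=E head=5 tape=_X_XXX[X]Y_   (E,X)→(D,X,left)
state=D head=4 tape=_X_XX[X]XY_   (D,X)→(A,Y,right)
state=A head=5 tape=_X_XXY[X]Y_   (A,X)→(D,Y,left)
state=D head=4 tape=_X_XX[Y]YY_   (D,Y)→(D,X,left)
state=D head=3 tape=_X_X[X]XYY_   (D,X)→(A,Y,right)
state=A head=4 tape=_X_XY[X]YY_   (A,X)→(D,Y,left)
state=D head=3 tape=_X_X[Y]YYY_   (D,Y)→(D,X,left)
state=D head=2 tape=_X_[X]XYYY_   (D,X)→(A,Y,right)
state=A head=3 tape=_X_Y[X]YYY_   (A,X)→(D,Y,left)
state=D head=2 tape=_X_[Y]YYYY_   (D,Y)→(D,X,left)
state=D head=1 tape=_X[_]XYYYY_   (D,_)→(B,_,right)
state=B head=2 tape=_X_[X]YYYY_   (B,X)→(B,X,right)
state=B head=3 tape=_X_X[Y]YYY_   (B,Y)→(E,_,right)
state=E head=4 tape=_X_X_[Y]YY_   (E,Y)→(E,X,right)
state=E head=5 tape=_X_X_X[Y]Y_   (E,Y)→(E,X,right)
state=E head=6 tape=_X_X_XX[Y]_   (E,Y)→(E,X,right)
state=E head=7 tape=_X_X_XXX[_]   (E,_)→(H,Y,left)
state=H head=6 tape=_X_X_XX[X]Y
At halt the head is at cell 6.

6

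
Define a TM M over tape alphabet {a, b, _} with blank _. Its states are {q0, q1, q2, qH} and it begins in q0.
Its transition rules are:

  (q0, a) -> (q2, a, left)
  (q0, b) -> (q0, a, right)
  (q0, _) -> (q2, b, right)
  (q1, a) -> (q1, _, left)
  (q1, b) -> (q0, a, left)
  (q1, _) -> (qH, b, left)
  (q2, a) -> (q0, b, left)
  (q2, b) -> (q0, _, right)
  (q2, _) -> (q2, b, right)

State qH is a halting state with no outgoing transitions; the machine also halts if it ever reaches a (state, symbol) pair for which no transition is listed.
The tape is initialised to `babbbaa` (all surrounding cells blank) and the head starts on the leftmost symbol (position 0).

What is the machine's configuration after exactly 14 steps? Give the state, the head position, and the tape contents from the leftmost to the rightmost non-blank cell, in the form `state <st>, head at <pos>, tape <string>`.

state q2, head at 4, tape baaaaaaa

q0 | _[b]abbbaa   read b → write a, move right, go to q0
q0 | _a[a]bbbaa   read a → write a, move left, go to q2
q2 | _[a]abbbaa   read a → write b, move left, go to q0
q0 | [_]babbbaa   read _ → write b, move right, go to q2
q2 | b[b]abbbaa   read b → write _, move right, go to q0
q0 | b_[a]bbbaa   read a → write a, move left, go to q2
q2 | b[_]abbbaa   read _ → write b, move right, go to q2
q2 | bb[a]bbbaa   read a → write b, move left, go to q0
q0 | b[b]bbbbaa   read b → write a, move right, go to q0
q0 | ba[b]bbbaa   read b → write a, move right, go to q0
q0 | baa[b]bbaa   read b → write a, move right, go to q0
q0 | baaa[b]baa   read b → write a, move right, go to q0
q0 | baaaa[b]aa   read b → write a, move right, go to q0
q0 | baaaaa[a]a   read a → write a, move left, go to q2
q2 | baaaa[a]aa
After 14 steps: state q2, head at 4, tape baaaaaaa.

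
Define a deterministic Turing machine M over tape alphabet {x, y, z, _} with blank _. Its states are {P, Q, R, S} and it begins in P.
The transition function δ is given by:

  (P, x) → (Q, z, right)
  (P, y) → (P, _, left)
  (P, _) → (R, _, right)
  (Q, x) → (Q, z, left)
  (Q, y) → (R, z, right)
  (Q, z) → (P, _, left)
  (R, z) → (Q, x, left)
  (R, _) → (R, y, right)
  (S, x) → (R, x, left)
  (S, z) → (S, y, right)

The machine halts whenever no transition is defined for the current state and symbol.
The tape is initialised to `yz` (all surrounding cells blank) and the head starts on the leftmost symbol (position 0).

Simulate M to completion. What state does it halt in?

R

P | _[y]z   read y → write _, move left, go to P
P | [_]_z   read _ → write _, move right, go to R
R | _[_]z   read _ → write y, move right, go to R
R | _y[z]   read z → write x, move left, go to Q
Q | _[y]x   read y → write z, move right, go to R
R | _z[x]
No transition is defined for (R, x); M halts in state R.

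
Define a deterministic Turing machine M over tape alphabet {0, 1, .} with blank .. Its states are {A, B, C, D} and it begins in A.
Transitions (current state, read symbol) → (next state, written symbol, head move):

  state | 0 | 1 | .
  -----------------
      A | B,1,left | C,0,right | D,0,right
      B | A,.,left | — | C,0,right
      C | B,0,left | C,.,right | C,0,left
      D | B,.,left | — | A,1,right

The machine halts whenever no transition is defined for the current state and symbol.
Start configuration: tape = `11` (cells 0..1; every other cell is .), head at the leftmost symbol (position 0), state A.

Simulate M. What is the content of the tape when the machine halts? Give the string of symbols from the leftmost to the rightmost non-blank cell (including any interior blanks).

01100

state=A head=0 tape=..[1]1.   (A,1)→(C,0,right)
state=C head=1 tape=..0[1].   (C,1)→(C,.,right)
state=C head=2 tape=..0.[.]   (C,.)→(C,0,left)
state=C head=1 tape=..0[.]0   (C,.)→(C,0,left)
state=C head=0 tape=..[0]00   (C,0)→(B,0,left)
state=B head=-1 tape=.[.]000   (B,.)→(C,0,right)
state=C head=0 tape=.0[0]00   (C,0)→(B,0,left)
state=B head=-1 tape=.[0]000   (B,0)→(A,.,left)
state=A head=-2 tape=[.].000   (A,.)→(D,0,right)
state=D head=-1 tape=0[.]000   (D,.)→(A,1,right)
state=A head=0 tape=01[0]00   (A,0)→(B,1,left)
state=B head=-1 tape=0[1]100
The non-blank tape span at halt is 01100.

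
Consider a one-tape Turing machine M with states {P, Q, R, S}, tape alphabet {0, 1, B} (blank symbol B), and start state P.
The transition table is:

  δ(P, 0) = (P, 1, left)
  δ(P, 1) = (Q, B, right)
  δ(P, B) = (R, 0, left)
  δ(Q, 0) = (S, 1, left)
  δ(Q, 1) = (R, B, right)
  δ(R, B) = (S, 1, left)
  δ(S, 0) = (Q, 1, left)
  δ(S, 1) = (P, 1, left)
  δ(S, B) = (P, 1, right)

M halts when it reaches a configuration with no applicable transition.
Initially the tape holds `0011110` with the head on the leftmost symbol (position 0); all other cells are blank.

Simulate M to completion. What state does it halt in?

R

state=P head=0 tape=BBB[0]011110   (P,0)→(P,1,left)
state=P head=-1 tape=BB[B]1011110   (P,B)→(R,0,left)
state=R head=-2 tape=B[B]01011110   (R,B)→(S,1,left)
state=S head=-3 tape=[B]101011110   (S,B)→(P,1,right)
state=P head=-2 tape=1[1]01011110   (P,1)→(Q,B,right)
state=Q head=-1 tape=1B[0]1011110   (Q,0)→(S,1,left)
state=S head=-2 tape=1[B]11011110   (S,B)→(P,1,right)
state=P head=-1 tape=11[1]1011110   (P,1)→(Q,B,right)
state=Q head=0 tape=11B[1]011110   (Q,1)→(R,B,right)
state=R head=1 tape=11BB[0]11110
No transition is defined for (R, 0); M halts in state R.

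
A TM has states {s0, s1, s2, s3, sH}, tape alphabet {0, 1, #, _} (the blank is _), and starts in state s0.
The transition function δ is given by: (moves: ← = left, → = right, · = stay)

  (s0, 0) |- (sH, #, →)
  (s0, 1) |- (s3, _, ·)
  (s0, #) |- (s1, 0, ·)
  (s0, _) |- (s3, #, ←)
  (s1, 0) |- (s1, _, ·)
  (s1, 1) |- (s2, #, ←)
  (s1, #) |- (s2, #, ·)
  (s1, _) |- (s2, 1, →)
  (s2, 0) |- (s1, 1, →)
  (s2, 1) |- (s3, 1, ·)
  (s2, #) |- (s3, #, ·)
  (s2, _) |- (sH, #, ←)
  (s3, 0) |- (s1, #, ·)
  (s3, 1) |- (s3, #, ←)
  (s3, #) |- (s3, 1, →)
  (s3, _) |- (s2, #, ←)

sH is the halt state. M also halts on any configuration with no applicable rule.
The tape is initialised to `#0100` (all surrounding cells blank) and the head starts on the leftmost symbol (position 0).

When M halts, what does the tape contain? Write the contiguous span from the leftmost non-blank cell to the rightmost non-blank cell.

#####00

state=s0 head=0 tape=___[#]0100   (s0,#)→(s1,0,·)
state=s1 head=0 tape=___[0]0100   (s1,0)→(s1,_,·)
state=s1 head=0 tape=___[_]0100   (s1,_)→(s2,1,→)
state=s2 head=1 tape=___1[0]100   (s2,0)→(s1,1,→)
state=s1 head=2 tape=___11[1]00   (s1,1)→(s2,#,←)
state=s2 head=1 tape=___1[1]#00   (s2,1)→(s3,1,·)
state=s3 head=1 tape=___1[1]#00   (s3,1)→(s3,#,←)
state=s3 head=0 tape=___[1]##00   (s3,1)→(s3,#,←)
state=s3 head=-1 tape=__[_]###00   (s3,_)→(s2,#,←)
state=s2 head=-2 tape=_[_]####00   (s2,_)→(sH,#,←)
state=sH head=-3 tape=[_]#####00
The non-blank tape span at halt is #####00.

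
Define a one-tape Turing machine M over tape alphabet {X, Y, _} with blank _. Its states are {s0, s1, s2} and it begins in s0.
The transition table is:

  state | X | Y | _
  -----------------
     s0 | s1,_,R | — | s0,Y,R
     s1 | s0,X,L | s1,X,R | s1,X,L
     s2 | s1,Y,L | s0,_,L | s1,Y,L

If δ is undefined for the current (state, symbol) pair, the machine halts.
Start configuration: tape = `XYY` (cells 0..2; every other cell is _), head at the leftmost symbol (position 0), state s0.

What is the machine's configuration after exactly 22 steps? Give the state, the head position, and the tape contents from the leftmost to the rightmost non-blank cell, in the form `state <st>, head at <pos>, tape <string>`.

state s0, head at 4, tape YYYX

state=s0 head=0 tape=[X]YY__   (s0,X)→(s1,_,R)
state=s1 head=1 tape=_[Y]Y__   (s1,Y)→(s1,X,R)
state=s1 head=2 tape=_X[Y]__   (s1,Y)→(s1,X,R)
state=s1 head=3 tape=_XX[_]_   (s1,_)→(s1,X,L)
state=s1 head=2 tape=_X[X]X_   (s1,X)→(s0,X,L)
state=s0 head=1 tape=_[X]XX_   (s0,X)→(s1,_,R)
state=s1 head=2 tape=__[X]X_   (s1,X)→(s0,X,L)
state=s0 head=1 tape=_[_]XX_   (s0,_)→(s0,Y,R)
state=s0 head=2 tape=_Y[X]X_   (s0,X)→(s1,_,R)
state=s1 head=3 tape=_Y_[X]_   (s1,X)→(s0,X,L)
state=s0 head=2 tape=_Y[_]X_   (s0,_)→(s0,Y,R)
state=s0 head=3 tape=_YY[X]_   (s0,X)→(s1,_,R)
state=s1 head=4 tape=_YY_[_]   (s1,_)→(s1,X,L)
state=s1 head=3 tape=_YY[_]X   (s1,_)→(s1,X,L)
state=s1 head=2 tape=_Y[Y]XX   (s1,Y)→(s1,X,R)
state=s1 head=3 tape=_YX[X]X   (s1,X)→(s0,X,L)
state=s0 head=2 tape=_Y[X]XX   (s0,X)→(s1,_,R)
state=s1 head=3 tape=_Y_[X]X   (s1,X)→(s0,X,L)
state=s0 head=2 tape=_Y[_]XX   (s0,_)→(s0,Y,R)
state=s0 head=3 tape=_YY[X]X   (s0,X)→(s1,_,R)
state=s1 head=4 tape=_YY_[X]   (s1,X)→(s0,X,L)
state=s0 head=3 tape=_YY[_]X   (s0,_)→(s0,Y,R)
state=s0 head=4 tape=_YYY[X]
After 22 steps: state s0, head at 4, tape YYYX.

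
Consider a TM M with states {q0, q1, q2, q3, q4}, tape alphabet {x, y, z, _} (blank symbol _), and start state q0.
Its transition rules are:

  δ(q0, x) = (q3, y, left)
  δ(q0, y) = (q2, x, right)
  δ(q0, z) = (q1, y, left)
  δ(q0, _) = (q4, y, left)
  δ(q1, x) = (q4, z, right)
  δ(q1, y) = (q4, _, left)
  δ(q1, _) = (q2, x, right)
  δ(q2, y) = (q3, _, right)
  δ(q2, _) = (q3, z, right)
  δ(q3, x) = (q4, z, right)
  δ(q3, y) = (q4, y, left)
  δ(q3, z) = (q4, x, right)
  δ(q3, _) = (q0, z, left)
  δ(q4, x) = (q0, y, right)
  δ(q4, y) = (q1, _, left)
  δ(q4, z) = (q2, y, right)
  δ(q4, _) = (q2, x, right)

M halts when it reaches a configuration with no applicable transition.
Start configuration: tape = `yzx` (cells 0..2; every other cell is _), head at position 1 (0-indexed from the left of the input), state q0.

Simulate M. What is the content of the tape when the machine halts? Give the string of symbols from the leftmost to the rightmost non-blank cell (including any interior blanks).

q0 | _y[z]x___   read z → write y, move left, go to q1
q1 | _[y]yx___   read y → write _, move left, go to q4
q4 | [_]_yx___   read _ → write x, move right, go to q2
q2 | x[_]yx___   read _ → write z, move right, go to q3
q3 | xz[y]x___   read y → write y, move left, go to q4
q4 | x[z]yx___   read z → write y, move right, go to q2
q2 | xy[y]x___   read y → write _, move right, go to q3
q3 | xy_[x]___   read x → write z, move right, go to q4
q4 | xy_z[_]__   read _ → write x, move right, go to q2
q2 | xy_zx[_]_   read _ → write z, move right, go to q3
q3 | xy_zxz[_]   read _ → write z, move left, go to q0
q0 | xy_zx[z]z   read z → write y, move left, go to q1
q1 | xy_z[x]yz   read x → write z, move right, go to q4
q4 | xy_zz[y]z   read y → write _, move left, go to q1
q1 | xy_z[z]_z
The non-blank tape span at halt is xy_zz_z.

xy_zz_z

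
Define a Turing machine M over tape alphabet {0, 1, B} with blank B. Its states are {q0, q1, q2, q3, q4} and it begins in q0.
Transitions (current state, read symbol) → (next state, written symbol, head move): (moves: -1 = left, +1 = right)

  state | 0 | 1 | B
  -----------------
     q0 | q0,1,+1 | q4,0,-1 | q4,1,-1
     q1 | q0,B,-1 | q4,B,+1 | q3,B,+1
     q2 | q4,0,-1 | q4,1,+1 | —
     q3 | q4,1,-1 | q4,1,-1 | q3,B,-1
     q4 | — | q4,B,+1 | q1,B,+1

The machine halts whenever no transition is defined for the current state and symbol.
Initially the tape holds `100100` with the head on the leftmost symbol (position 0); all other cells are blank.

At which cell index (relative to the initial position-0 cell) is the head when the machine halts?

4

q0 | BB[1]00100   read 1 → write 0, move -1, go to q4
q4 | B[B]000100   read B → write B, move +1, go to q1
q1 | BB[0]00100   read 0 → write B, move -1, go to q0
q0 | B[B]B00100   read B → write 1, move -1, go to q4
q4 | [B]1B00100   read B → write B, move +1, go to q1
q1 | B[1]B00100   read 1 → write B, move +1, go to q4
q4 | BB[B]00100   read B → write B, move +1, go to q1
q1 | BBB[0]0100   read 0 → write B, move -1, go to q0
q0 | BB[B]B0100   read B → write 1, move -1, go to q4
q4 | B[B]1B0100   read B → write B, move +1, go to q1
q1 | BB[1]B0100   read 1 → write B, move +1, go to q4
q4 | BBB[B]0100   read B → write B, move +1, go to q1
q1 | BBBB[0]100   read 0 → write B, move -1, go to q0
q0 | BBB[B]B100   read B → write 1, move -1, go to q4
q4 | BB[B]1B100   read B → write B, move +1, go to q1
q1 | BBB[1]B100   read 1 → write B, move +1, go to q4
q4 | BBBB[B]100   read B → write B, move +1, go to q1
q1 | BBBBB[1]00   read 1 → write B, move +1, go to q4
q4 | BBBBBB[0]0
At halt the head is at cell 4.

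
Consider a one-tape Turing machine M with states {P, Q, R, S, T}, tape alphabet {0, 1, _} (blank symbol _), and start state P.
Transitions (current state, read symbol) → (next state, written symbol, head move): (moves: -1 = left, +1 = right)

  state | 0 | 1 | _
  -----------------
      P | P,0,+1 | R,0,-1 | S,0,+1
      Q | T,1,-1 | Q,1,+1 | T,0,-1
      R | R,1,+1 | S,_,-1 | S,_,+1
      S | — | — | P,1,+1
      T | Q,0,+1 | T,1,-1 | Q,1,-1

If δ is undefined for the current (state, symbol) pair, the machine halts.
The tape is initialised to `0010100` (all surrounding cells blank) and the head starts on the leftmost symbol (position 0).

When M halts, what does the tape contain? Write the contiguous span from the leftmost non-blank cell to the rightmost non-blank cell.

P | [0]010100   read 0 → write 0, move +1, go to P
P | 0[0]10100   read 0 → write 0, move +1, go to P
P | 00[1]0100   read 1 → write 0, move -1, go to R
R | 0[0]00100   read 0 → write 1, move +1, go to R
R | 01[0]0100   read 0 → write 1, move +1, go to R
R | 011[0]100   read 0 → write 1, move +1, go to R
R | 0111[1]00   read 1 → write _, move -1, go to S
S | 011[1]_00
The non-blank tape span at halt is 0111_00.

0111_00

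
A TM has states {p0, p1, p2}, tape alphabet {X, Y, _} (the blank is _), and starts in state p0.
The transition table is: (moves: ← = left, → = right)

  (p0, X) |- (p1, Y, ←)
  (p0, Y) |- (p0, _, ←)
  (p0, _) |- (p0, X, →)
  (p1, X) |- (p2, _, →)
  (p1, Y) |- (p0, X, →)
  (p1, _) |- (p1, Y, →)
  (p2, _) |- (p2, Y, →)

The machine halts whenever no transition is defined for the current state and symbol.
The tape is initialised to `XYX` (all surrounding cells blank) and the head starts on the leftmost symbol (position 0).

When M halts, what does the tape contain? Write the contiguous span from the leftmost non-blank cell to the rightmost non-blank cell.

p0 | __[X]YX   read X → write Y, move ←, go to p1
p1 | _[_]YYX   read _ → write Y, move →, go to p1
p1 | _Y[Y]YX   read Y → write X, move →, go to p0
p0 | _YX[Y]X   read Y → write _, move ←, go to p0
p0 | _Y[X]_X   read X → write Y, move ←, go to p1
p1 | _[Y]Y_X   read Y → write X, move →, go to p0
p0 | _X[Y]_X   read Y → write _, move ←, go to p0
p0 | _[X]__X   read X → write Y, move ←, go to p1
p1 | [_]Y__X   read _ → write Y, move →, go to p1
p1 | Y[Y]__X   read Y → write X, move →, go to p0
p0 | YX[_]_X   read _ → write X, move →, go to p0
p0 | YXX[_]X   read _ → write X, move →, go to p0
p0 | YXXX[X]   read X → write Y, move ←, go to p1
p1 | YXX[X]Y   read X → write _, move →, go to p2
p2 | YXX_[Y]
The non-blank tape span at halt is YXX_Y.

YXX_Y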